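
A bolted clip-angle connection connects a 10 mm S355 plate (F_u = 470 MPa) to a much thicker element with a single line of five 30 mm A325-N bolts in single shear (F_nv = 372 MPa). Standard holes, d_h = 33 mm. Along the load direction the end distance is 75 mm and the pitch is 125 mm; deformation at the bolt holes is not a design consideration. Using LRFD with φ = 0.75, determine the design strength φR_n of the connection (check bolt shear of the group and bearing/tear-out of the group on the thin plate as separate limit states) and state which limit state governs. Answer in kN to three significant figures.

986 kN (bolt shear governs)

Bolt shear: A_b = π·30²/4 = 706.9 mm²; R_n = 372 × 706.9 × 5 × 1 / 1000 = 1315 kN → 0.75 × 1315 = 986 kN.
Bearing (1.5 l_c t F_u ≤ 3.0 d t F_u): upper limit = 3.0·30·10·470 / 1000 = 423 kN.
  Edge l_c = 75 − 33/2 = 58.5 → r_n = 412.4 kN; interior l_c = 125 − 33 = 92 → r_n = 423 kN.
  R_n,bearing = 1·412.4 + 4·423 = 2104 kN → 0.75 × 2104 = 1580 kN.
Bolt shear governs: 986 kN.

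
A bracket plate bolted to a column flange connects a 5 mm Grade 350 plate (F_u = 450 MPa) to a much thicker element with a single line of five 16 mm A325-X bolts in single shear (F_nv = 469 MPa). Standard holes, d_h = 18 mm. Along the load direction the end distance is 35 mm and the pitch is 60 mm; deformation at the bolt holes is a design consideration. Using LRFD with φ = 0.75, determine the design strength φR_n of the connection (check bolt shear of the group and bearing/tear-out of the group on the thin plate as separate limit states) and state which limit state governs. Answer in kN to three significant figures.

312 kN (bearing governs)

Bolt shear: A_b = π·16²/4 = 201.1 mm²; R_n = 469 × 201.1 × 5 × 1 / 1000 = 471.5 kN → 0.75 × 471.5 = 354 kN.
Bearing (1.2 l_c t F_u ≤ 2.4 d t F_u): upper limit = 2.4·16·5·450 / 1000 = 86.4 kN.
  Edge l_c = 35 − 18/2 = 26 → r_n = 70.2 kN; interior l_c = 60 − 18 = 42 → r_n = 86.4 kN.
  R_n,bearing = 1·70.2 + 4·86.4 = 415.8 kN → 0.75 × 415.8 = 312 kN.
Bearing governs: 312 kN.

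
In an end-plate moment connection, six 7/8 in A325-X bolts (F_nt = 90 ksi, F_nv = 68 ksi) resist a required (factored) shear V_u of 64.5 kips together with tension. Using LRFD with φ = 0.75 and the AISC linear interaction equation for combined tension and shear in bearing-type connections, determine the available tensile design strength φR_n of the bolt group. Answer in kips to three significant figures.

A_b = π·0.875²/4 = 0.6013 in²; f_rv = 64.5 / (6 × 0.6013) = 17.88 ksi.
F'_nt = 1.3 F_nt − (F_nt / φF_nv) f_rv = 1.3·90 − (90/(0.75·68))·17.88 = 85.45 ksi, capped at F_nt → F'_nt = 85.45 ksi.
R_n = F'_nt · A_b · n = 85.45 × 0.6013 × 6 = 308.3 kips.
Design strength φR_n = 0.75 × 308.3 = 231 kips.

231 kips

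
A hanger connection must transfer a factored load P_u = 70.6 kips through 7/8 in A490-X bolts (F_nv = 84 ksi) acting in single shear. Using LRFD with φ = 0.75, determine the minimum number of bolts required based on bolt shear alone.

A_b = π·0.875²/4 = 0.6013 in².
Per-bolt design strength φR_n = 0.75 × 84 × 0.6013 × 1 = 37.88 kips.
n ≥ 70.6 / 37.88 = 1.864 → use 2 bolts.

2 bolts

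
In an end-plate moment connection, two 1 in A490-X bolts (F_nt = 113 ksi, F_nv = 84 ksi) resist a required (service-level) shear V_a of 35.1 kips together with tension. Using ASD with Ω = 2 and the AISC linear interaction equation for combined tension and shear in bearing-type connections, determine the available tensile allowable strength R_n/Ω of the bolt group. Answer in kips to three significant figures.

A_b = π·1²/4 = 0.7854 in²; f_rv = 35.1 / (2 × 0.7854) = 22.35 ksi.
F'_nt = 1.3 F_nt − (Ω F_nt / F_nv) f_rv = 1.3·113 − (2·113/84)·22.35 = 86.78 ksi, capped at F_nt → F'_nt = 86.78 ksi.
R_n = F'_nt · A_b · n = 86.78 × 0.7854 × 2 = 136.3 kips.
Allowable strength R_n/Ω = 136.3 / 2 = 68.2 kips.

68.2 kips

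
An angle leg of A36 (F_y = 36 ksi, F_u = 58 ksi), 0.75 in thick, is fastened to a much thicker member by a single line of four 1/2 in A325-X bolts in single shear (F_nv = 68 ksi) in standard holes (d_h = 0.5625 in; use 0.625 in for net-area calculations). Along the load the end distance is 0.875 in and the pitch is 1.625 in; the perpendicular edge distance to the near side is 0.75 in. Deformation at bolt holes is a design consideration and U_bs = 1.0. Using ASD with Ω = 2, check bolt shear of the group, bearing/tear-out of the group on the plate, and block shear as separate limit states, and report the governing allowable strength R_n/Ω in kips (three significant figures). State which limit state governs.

26.7 kips (bolt shear governs)

Bolt shear: A_b = π·0.5²/4 = 0.1963 in²; R_n = 68 × 0.1963 × 4 × 1 = 53.41 kips → 53.41 / 2 = 26.7 kips.
Bearing: edge l_c = 0.5938, r_n = 30.99 kips; interior l_c = 1.062, r_n = 52.2 kips; R_n = 30.99 + 3·52.2 = 187.6 kips → 93.8 kips.
Block shear: A_gv = 4.312, A_nv = 2.672, A_nt = 0.3281 in²; R_n = min(0.6F_uA_nv, 0.6F_yA_gv) + U_bs·F_u·A_nt = 112 kips → 56 kips.
Bolt shear governs: 26.7 kips.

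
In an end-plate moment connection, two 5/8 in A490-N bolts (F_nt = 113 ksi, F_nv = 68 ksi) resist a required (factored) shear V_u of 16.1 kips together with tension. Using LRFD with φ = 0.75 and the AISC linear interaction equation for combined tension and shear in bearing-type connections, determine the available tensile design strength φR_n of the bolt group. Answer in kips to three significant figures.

40.8 kips

A_b = π·0.625²/4 = 0.3068 in²; f_rv = 16.1 / (2 × 0.3068) = 26.24 ksi.
F'_nt = 1.3 F_nt − (F_nt / φF_nv) f_rv = 1.3·113 − (113/(0.75·68))·26.24 = 88.76 ksi, capped at F_nt → F'_nt = 88.76 ksi.
R_n = F'_nt · A_b · n = 88.76 × 0.3068 × 2 = 54.46 kips.
Design strength φR_n = 0.75 × 54.46 = 40.8 kips.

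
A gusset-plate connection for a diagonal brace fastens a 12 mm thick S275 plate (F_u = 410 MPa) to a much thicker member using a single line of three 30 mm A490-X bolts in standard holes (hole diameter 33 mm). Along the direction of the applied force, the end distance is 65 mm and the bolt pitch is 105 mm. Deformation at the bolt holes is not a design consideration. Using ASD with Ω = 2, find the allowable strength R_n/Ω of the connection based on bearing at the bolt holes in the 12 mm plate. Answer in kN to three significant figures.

Per bolt r_n = 1.5 l_c t F_u ≤ 3.0 d t F_u; upper limit = 3.0 × 30 × 12 × 410 / 1000 = 442.8 kN.
Edge bolt: l_c = 65 − 33/2 = 48.5 mm → 1.5 × 48.5 × 12 × 410 / 1000 = 357.9 → r_n = 357.9 kN.
Interior bolts: l_c = 105 − 33 = 72 mm → 1.5 × 72 × 12 × 410 / 1000 = 531.4 → r_n = 442.8 kN.
R_n = 1 × 357.9 + 2 × 442.8 = 1244 kN.
Allowable strength R_n/Ω = 1244 / 2 = 622 kN.

622 kN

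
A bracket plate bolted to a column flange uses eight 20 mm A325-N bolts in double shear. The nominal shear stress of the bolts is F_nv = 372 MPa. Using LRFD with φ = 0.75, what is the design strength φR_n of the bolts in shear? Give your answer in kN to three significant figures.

A_b = π × 20² / 4 = 314.2 mm².
R_n = F_nv · A_b · n · n_s = 372 × 314.2 × 8 × 2 / 1000 = 1870 kN.
Design strength φR_n = 0.75 × 1870 = 1400 kN.

1400 kN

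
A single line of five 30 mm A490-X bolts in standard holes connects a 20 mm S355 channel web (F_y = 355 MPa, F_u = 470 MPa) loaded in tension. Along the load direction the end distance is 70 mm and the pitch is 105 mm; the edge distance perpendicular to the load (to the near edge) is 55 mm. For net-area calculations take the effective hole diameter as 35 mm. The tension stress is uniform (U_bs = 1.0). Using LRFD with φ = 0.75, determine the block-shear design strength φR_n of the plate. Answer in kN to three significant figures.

Shear plane L_v = 70 + 4·105 = 490 mm; A_gv = 490 × 20 = 9800 mm².
A_nv = (490 − 4.5·35) × 20 = 6650 mm².
A_nt = (55 − 0.5·35) × 20 = 750 mm².
0.6 F_u A_nv = 1875 kN; 0.6 F_y A_gv = 2087 kN → shear rupture governs the shear term.
R_n = 1875 + 1.0 × 470 × 750 / 1000 = 2228 kN.
Design strength φR_n = 0.75 × 2228 = 1670 kN.

1670 kN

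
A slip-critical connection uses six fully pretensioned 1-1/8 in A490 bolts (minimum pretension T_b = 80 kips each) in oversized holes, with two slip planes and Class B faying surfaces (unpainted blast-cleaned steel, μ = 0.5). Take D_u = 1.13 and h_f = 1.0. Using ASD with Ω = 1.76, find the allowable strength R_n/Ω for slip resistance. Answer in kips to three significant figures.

R_n = μ · D_u · h_f · T_b · n_s · n_b = 0.5 × 1.13 × 1.0 × 80 × 2 × 6 = 542.4 kips.
Allowable strength R_n/Ω = 542.4 / 1.76 = 308 kips.

308 kips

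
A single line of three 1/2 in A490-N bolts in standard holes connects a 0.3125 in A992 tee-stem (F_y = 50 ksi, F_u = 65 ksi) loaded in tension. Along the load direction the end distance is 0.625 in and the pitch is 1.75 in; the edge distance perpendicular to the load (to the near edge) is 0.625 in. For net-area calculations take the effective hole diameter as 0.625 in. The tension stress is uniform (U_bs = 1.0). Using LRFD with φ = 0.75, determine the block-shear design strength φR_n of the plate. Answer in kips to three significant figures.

Shear plane L_v = 0.625 + 2·1.75 = 4.125 in; A_gv = 4.125 × 0.3125 = 1.289 in².
A_nv = (4.125 − 2.5·0.625) × 0.3125 = 0.8008 in².
A_nt = (0.625 − 0.5·0.625) × 0.3125 = 0.09766 in².
0.6 F_u A_nv = 31.23 kips; 0.6 F_y A_gv = 38.67 kips → shear rupture governs the shear term.
R_n = 31.23 + 1.0 × 65 × 0.09766 = 37.58 kips.
Design strength φR_n = 0.75 × 37.58 = 28.2 kips.

28.2 kips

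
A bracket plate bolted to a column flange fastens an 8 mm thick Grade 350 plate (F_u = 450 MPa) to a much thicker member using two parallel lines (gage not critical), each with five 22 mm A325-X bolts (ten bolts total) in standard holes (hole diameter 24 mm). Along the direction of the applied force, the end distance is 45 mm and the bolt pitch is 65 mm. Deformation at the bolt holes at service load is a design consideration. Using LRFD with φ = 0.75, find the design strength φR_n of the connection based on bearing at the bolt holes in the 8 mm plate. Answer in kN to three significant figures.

Per bolt r_n = 1.2 l_c t F_u ≤ 2.4 d t F_u; upper limit = 2.4 × 22 × 8 × 450 / 1000 = 190.1 kN.
Edge bolt: l_c = 45 − 24/2 = 33 mm → 1.2 × 33 × 8 × 450 / 1000 = 142.6 → r_n = 142.6 kN.
Interior bolts: l_c = 65 − 24 = 41 mm → 1.2 × 41 × 8 × 450 / 1000 = 177.1 → r_n = 177.1 kN.
R_n = 2 × 142.6 + 8 × 177.1 = 1702 kN.
Design strength φR_n = 0.75 × 1702 = 1280 kN.

1280 kN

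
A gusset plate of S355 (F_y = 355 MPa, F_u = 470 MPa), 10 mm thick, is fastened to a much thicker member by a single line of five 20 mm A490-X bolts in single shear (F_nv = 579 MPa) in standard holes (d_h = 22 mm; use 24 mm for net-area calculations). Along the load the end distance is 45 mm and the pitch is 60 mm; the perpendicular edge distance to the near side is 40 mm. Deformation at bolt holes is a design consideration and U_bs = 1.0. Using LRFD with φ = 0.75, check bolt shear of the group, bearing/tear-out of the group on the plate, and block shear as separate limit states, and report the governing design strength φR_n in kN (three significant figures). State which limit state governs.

473 kN (block shear governs)

Bolt shear: A_b = π·20²/4 = 314.2 mm²; R_n = 579 × 314.2 × 5 × 1 / 1000 = 909.5 kN → 0.75 × 909.5 = 682 kN.
Bearing: edge l_c = 34, r_n = 191.8 kN; interior l_c = 38, r_n = 214.3 kN; R_n = 191.8 + 4·214.3 = 1049 kN → 787 kN.
Block shear: A_gv = 2850, A_nv = 1770, A_nt = 280 mm²; R_n = min(0.6F_uA_nv, 0.6F_yA_gv) + U_bs·F_u·A_nt = 630.7 kN → 473 kN.
Block shear governs: 473 kN.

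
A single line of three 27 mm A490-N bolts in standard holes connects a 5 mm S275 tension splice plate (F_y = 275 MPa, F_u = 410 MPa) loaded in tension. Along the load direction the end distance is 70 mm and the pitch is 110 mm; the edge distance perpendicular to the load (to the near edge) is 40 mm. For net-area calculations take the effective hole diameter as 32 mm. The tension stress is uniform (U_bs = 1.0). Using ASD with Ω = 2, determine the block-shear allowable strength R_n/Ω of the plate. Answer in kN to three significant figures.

144 kN

Shear plane L_v = 70 + 2·110 = 290 mm; A_gv = 290 × 5 = 1450 mm².
A_nv = (290 − 2.5·32) × 5 = 1050 mm².
A_nt = (40 − 0.5·32) × 5 = 120 mm².
0.6 F_u A_nv = 258.3 kN; 0.6 F_y A_gv = 239.2 kN → shear yielding governs the shear term.
R_n = 239.2 + 1.0 × 410 × 120 / 1000 = 288.4 kN.
Allowable strength R_n/Ω = 288.4 / 2 = 144 kN.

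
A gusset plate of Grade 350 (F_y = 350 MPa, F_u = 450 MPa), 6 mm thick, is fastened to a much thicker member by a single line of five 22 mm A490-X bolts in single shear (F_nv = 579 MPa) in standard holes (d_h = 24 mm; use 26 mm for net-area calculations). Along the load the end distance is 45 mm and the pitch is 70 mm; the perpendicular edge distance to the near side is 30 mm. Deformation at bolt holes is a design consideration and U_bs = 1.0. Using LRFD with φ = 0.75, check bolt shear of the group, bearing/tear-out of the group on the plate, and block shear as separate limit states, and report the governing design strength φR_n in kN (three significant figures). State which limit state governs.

Bolt shear: A_b = π·22²/4 = 380.1 mm²; R_n = 579 × 380.1 × 5 × 1 / 1000 = 1100 kN → 0.75 × 1100 = 825 kN.
Bearing: edge l_c = 33, r_n = 106.9 kN; interior l_c = 46, r_n = 142.6 kN; R_n = 106.9 + 4·142.6 = 677.2 kN → 508 kN.
Block shear: A_gv = 1950, A_nv = 1248, A_nt = 102 mm²; R_n = min(0.6F_uA_nv, 0.6F_yA_gv) + U_bs·F_u·A_nt = 382.9 kN → 287 kN.
Block shear governs: 287 kN.

287 kN (block shear governs)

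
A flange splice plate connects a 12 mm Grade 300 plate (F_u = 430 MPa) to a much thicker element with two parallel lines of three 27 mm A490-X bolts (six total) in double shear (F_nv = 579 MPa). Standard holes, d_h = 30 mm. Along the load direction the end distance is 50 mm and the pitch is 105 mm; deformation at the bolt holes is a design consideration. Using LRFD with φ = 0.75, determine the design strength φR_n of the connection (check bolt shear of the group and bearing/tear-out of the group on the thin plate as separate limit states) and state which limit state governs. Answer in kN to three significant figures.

Bolt shear: A_b = π·27²/4 = 572.6 mm²; R_n = 579 × 572.6 × 6 × 2 / 1000 = 3978 kN → 0.75 × 3978 = 2980 kN.
Bearing (1.2 l_c t F_u ≤ 2.4 d t F_u): upper limit = 2.4·27·12·430 / 1000 = 334.4 kN.
  Edge l_c = 50 − 30/2 = 35 → r_n = 216.7 kN; interior l_c = 105 − 30 = 75 → r_n = 334.4 kN.
  R_n,bearing = 2·216.7 + 4·334.4 = 1771 kN → 0.75 × 1771 = 1330 kN.
Bearing governs: 1330 kN.

1330 kN (bearing governs)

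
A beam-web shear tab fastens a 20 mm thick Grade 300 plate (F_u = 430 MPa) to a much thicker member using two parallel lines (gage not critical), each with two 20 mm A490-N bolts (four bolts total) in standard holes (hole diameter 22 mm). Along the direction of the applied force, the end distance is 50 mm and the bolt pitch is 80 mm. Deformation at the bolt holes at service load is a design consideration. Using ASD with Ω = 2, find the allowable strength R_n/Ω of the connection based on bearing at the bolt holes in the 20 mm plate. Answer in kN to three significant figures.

Per bolt r_n = 1.2 l_c t F_u ≤ 2.4 d t F_u; upper limit = 2.4 × 20 × 20 × 430 / 1000 = 412.8 kN.
Edge bolt: l_c = 50 − 22/2 = 39 mm → 1.2 × 39 × 20 × 430 / 1000 = 402.5 → r_n = 402.5 kN.
Interior bolts: l_c = 80 − 22 = 58 mm → 1.2 × 58 × 20 × 430 / 1000 = 598.6 → r_n = 412.8 kN.
R_n = 2 × 402.5 + 2 × 412.8 = 1631 kN.
Allowable strength R_n/Ω = 1631 / 2 = 815 kN.

815 kN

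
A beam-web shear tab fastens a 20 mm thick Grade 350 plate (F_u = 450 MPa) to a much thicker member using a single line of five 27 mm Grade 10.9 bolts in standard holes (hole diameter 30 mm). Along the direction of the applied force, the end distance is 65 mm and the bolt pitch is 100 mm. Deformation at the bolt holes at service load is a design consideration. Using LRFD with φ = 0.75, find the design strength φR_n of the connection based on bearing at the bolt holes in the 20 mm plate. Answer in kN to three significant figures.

Per bolt r_n = 1.2 l_c t F_u ≤ 2.4 d t F_u; upper limit = 2.4 × 27 × 20 × 450 / 1000 = 583.2 kN.
Edge bolt: l_c = 65 − 30/2 = 50 mm → 1.2 × 50 × 20 × 450 / 1000 = 540 → r_n = 540 kN.
Interior bolts: l_c = 100 − 30 = 70 mm → 1.2 × 70 × 20 × 450 / 1000 = 756 → r_n = 583.2 kN.
R_n = 1 × 540 + 4 × 583.2 = 2873 kN.
Design strength φR_n = 0.75 × 2873 = 2150 kN.

2150 kN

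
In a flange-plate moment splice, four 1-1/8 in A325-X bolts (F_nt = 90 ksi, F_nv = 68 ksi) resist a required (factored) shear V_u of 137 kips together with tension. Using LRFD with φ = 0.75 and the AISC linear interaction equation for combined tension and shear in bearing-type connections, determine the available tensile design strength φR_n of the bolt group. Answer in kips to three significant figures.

168 kips

A_b = π·1.125²/4 = 0.994 in²; f_rv = 137 / (4 × 0.994) = 34.46 ksi.
F'_nt = 1.3 F_nt − (F_nt / φF_nv) f_rv = 1.3·90 − (90/(0.75·68))·34.46 = 56.2 ksi, capped at F_nt → F'_nt = 56.2 ksi.
R_n = F'_nt · A_b · n = 56.2 × 0.994 × 4 = 223.4 kips.
Design strength φR_n = 0.75 × 223.4 = 168 kips.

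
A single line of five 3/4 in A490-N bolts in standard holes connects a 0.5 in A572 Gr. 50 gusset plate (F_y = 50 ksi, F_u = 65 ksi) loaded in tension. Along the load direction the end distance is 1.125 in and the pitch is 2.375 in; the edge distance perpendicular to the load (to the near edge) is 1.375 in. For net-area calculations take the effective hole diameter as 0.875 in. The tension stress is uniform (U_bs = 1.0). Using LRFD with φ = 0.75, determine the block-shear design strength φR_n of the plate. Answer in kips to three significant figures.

121 kips

Shear plane L_v = 1.125 + 4·2.375 = 10.62 in; A_gv = 10.62 × 0.5 = 5.312 in².
A_nv = (10.62 − 4.5·0.875) × 0.5 = 3.344 in².
A_nt = (1.375 − 0.5·0.875) × 0.5 = 0.4688 in².
0.6 F_u A_nv = 130.4 kips; 0.6 F_y A_gv = 159.4 kips → shear rupture governs the shear term.
R_n = 130.4 + 1.0 × 65 × 0.4688 = 160.9 kips.
Design strength φR_n = 0.75 × 160.9 = 121 kips.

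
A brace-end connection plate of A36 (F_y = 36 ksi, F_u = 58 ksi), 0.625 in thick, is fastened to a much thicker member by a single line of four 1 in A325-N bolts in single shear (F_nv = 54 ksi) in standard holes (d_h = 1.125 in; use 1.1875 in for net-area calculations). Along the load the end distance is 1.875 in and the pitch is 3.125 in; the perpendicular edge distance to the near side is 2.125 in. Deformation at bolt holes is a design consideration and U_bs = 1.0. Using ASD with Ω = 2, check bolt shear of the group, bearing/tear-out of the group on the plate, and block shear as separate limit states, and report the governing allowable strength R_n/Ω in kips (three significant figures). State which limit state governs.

84.8 kips (bolt shear governs)

Bolt shear: A_b = π·1²/4 = 0.7854 in²; R_n = 54 × 0.7854 × 4 × 1 = 169.6 kips → 169.6 / 2 = 84.8 kips.
Bearing: edge l_c = 1.312, r_n = 57.09 kips; interior l_c = 2, r_n = 87 kips; R_n = 57.09 + 3·87 = 318.1 kips → 159 kips.
Block shear: A_gv = 7.031, A_nv = 4.434, A_nt = 0.957 in²; R_n = min(0.6F_uA_nv, 0.6F_yA_gv) + U_bs·F_u·A_nt = 207.4 kips → 104 kips.
Bolt shear governs: 84.8 kips.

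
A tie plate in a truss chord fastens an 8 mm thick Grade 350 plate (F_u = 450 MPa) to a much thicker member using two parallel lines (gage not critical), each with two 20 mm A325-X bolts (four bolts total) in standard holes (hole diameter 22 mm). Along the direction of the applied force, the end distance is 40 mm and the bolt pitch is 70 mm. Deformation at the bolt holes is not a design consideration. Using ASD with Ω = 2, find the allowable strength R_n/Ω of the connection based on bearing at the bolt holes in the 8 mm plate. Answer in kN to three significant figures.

373 kN

Per bolt r_n = 1.5 l_c t F_u ≤ 3.0 d t F_u; upper limit = 3.0 × 20 × 8 × 450 / 1000 = 216 kN.
Edge bolt: l_c = 40 − 22/2 = 29 mm → 1.5 × 29 × 8 × 450 / 1000 = 156.6 → r_n = 156.6 kN.
Interior bolts: l_c = 70 − 22 = 48 mm → 1.5 × 48 × 8 × 450 / 1000 = 259.2 → r_n = 216 kN.
R_n = 2 × 156.6 + 2 × 216 = 745.2 kN.
Allowable strength R_n/Ω = 745.2 / 2 = 373 kN.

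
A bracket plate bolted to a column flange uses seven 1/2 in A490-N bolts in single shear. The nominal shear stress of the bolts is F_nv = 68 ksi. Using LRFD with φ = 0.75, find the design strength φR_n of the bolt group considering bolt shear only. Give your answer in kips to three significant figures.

A_b = π × 0.5² / 4 = 0.1963 in².
R_n = F_nv · A_b · n · n_s = 68 × 0.1963 × 7 × 1 = 93.46 kips.
Design strength φR_n = 0.75 × 93.46 = 70.1 kips.

70.1 kips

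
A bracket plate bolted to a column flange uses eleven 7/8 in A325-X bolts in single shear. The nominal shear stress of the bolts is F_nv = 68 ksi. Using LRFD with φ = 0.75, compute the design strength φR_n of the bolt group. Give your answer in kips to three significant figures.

337 kips

A_b = π × 0.875² / 4 = 0.6013 in².
R_n = F_nv · A_b · n · n_s = 68 × 0.6013 × 11 × 1 = 449.8 kips.
Design strength φR_n = 0.75 × 449.8 = 337 kips.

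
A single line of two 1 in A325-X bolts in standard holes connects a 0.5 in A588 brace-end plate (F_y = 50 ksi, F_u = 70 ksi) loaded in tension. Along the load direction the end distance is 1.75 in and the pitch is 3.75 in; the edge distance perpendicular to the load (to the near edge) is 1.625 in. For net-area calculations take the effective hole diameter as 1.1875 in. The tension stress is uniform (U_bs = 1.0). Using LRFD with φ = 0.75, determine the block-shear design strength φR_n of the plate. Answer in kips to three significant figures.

85.6 kips

Shear plane L_v = 1.75 + 1·3.75 = 5.5 in; A_gv = 5.5 × 0.5 = 2.75 in².
A_nv = (5.5 − 1.5·1.1875) × 0.5 = 1.859 in².
A_nt = (1.625 − 0.5·1.1875) × 0.5 = 0.5156 in².
0.6 F_u A_nv = 78.09 kips; 0.6 F_y A_gv = 82.5 kips → shear rupture governs the shear term.
R_n = 78.09 + 1.0 × 70 × 0.5156 = 114.2 kips.
Design strength φR_n = 0.75 × 114.2 = 85.6 kips.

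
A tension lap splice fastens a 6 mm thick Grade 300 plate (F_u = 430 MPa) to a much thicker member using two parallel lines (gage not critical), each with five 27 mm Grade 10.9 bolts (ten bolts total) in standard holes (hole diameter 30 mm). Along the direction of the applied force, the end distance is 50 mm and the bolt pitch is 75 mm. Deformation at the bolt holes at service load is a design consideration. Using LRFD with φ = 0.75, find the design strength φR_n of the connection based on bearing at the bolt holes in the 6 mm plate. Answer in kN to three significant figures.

998 kN

Per bolt r_n = 1.2 l_c t F_u ≤ 2.4 d t F_u; upper limit = 2.4 × 27 × 6 × 430 / 1000 = 167.2 kN.
Edge bolt: l_c = 50 − 30/2 = 35 mm → 1.2 × 35 × 6 × 430 / 1000 = 108.4 → r_n = 108.4 kN.
Interior bolts: l_c = 75 − 30 = 45 mm → 1.2 × 45 × 6 × 430 / 1000 = 139.3 → r_n = 139.3 kN.
R_n = 2 × 108.4 + 8 × 139.3 = 1331 kN.
Design strength φR_n = 0.75 × 1331 = 998 kN.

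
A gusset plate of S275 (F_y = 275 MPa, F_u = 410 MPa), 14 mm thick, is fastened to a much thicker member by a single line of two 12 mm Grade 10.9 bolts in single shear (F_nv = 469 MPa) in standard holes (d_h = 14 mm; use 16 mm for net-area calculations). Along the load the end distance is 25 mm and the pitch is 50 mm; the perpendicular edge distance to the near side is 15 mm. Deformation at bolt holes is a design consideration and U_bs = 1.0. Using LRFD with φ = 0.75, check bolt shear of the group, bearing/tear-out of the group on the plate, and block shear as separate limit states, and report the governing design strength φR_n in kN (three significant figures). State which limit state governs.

Bolt shear: A_b = π·12²/4 = 113.1 mm²; R_n = 469 × 113.1 × 2 × 1 / 1000 = 106.1 kN → 0.75 × 106.1 = 79.6 kN.
Bearing: edge l_c = 18, r_n = 124 kN; interior l_c = 36, r_n = 165.3 kN; R_n = 124 + 1·165.3 = 289.3 kN → 217 kN.
Block shear: A_gv = 1050, A_nv = 714, A_nt = 98 mm²; R_n = min(0.6F_uA_nv, 0.6F_yA_gv) + U_bs·F_u·A_nt = 213.4 kN → 160 kN.
Bolt shear governs: 79.6 kN.

79.6 kN (bolt shear governs)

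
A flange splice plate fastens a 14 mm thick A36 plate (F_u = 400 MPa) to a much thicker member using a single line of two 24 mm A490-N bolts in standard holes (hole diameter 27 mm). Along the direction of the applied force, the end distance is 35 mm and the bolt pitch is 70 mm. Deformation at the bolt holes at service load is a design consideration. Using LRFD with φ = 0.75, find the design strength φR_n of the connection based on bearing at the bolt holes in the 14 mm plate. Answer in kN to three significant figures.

325 kN

Per bolt r_n = 1.2 l_c t F_u ≤ 2.4 d t F_u; upper limit = 2.4 × 24 × 14 × 400 / 1000 = 322.6 kN.
Edge bolt: l_c = 35 − 27/2 = 21.5 mm → 1.2 × 21.5 × 14 × 400 / 1000 = 144.5 → r_n = 144.5 kN.
Interior bolts: l_c = 70 − 27 = 43 mm → 1.2 × 43 × 14 × 400 / 1000 = 289 → r_n = 289 kN.
R_n = 1 × 144.5 + 1 × 289 = 433.4 kN.
Design strength φR_n = 0.75 × 433.4 = 325 kN.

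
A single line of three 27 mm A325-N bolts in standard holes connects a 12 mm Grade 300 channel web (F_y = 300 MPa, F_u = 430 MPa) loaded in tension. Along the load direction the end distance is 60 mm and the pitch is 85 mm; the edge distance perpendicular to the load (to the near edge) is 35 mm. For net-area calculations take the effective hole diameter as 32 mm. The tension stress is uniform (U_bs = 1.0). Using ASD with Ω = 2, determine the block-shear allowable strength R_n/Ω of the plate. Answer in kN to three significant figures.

281 kN

Shear plane L_v = 60 + 2·85 = 230 mm; A_gv = 230 × 12 = 2760 mm².
A_nv = (230 − 2.5·32) × 12 = 1800 mm².
A_nt = (35 − 0.5·32) × 12 = 228 mm².
0.6 F_u A_nv = 464.4 kN; 0.6 F_y A_gv = 496.8 kN → shear rupture governs the shear term.
R_n = 464.4 + 1.0 × 430 × 228 / 1000 = 562.4 kN.
Allowable strength R_n/Ω = 562.4 / 2 = 281 kN.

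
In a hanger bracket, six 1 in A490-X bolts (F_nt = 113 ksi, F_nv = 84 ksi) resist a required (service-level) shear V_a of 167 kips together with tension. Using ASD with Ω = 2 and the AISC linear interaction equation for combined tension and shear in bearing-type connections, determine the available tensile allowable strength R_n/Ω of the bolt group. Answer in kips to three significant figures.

A_b = π·1²/4 = 0.7854 in²; f_rv = 167 / (6 × 0.7854) = 35.44 ksi.
F'_nt = 1.3 F_nt − (Ω F_nt / F_nv) f_rv = 1.3·113 − (2·113/84)·35.44 = 51.55 ksi, capped at F_nt → F'_nt = 51.55 ksi.
R_n = F'_nt · A_b · n = 51.55 × 0.7854 × 6 = 242.9 kips.
Allowable strength R_n/Ω = 242.9 / 2 = 121 kips.

121 kips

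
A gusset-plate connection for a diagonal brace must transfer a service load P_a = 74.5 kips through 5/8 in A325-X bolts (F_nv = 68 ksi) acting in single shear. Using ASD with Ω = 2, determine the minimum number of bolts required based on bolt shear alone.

8 bolts

A_b = π·0.625²/4 = 0.3068 in².
Per-bolt allowable strength R_n/Ω = 68 × 0.3068 × 1 / 2 = 10.43 kips.
n ≥ 74.5 / 10.43 = 7.142 → use 8 bolts.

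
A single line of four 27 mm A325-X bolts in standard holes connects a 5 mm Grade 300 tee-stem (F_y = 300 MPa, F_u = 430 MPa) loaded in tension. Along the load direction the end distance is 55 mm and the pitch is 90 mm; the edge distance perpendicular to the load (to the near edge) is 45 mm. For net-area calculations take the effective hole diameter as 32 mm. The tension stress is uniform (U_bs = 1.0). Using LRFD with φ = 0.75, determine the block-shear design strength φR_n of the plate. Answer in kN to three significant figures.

253 kN

Shear plane L_v = 55 + 3·90 = 325 mm; A_gv = 325 × 5 = 1625 mm².
A_nv = (325 − 3.5·32) × 5 = 1065 mm².
A_nt = (45 − 0.5·32) × 5 = 145 mm².
0.6 F_u A_nv = 274.8 kN; 0.6 F_y A_gv = 292.5 kN → shear rupture governs the shear term.
R_n = 274.8 + 1.0 × 430 × 145 / 1000 = 337.1 kN.
Design strength φR_n = 0.75 × 337.1 = 253 kN.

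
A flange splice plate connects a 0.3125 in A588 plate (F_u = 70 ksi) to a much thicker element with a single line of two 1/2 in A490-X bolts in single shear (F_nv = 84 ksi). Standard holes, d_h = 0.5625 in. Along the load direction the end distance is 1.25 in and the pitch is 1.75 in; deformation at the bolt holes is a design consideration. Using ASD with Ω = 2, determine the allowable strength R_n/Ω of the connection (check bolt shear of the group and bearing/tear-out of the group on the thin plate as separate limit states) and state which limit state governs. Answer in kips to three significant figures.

Bolt shear: A_b = π·0.5²/4 = 0.1963 in²; R_n = 84 × 0.1963 × 2 × 1 = 32.99 kips → 32.99 / 2 = 16.5 kips.
Bearing (1.2 l_c t F_u ≤ 2.4 d t F_u): upper limit = 2.4·0.5·0.3125·70 = 26.25 kips.
  Edge l_c = 1.25 − 0.5625/2 = 0.9688 → r_n = 25.43 kips; interior l_c = 1.75 − 0.5625 = 1.188 → r_n = 26.25 kips.
  R_n,bearing = 1·25.43 + 1·26.25 = 51.68 kips → 51.68 / 2 = 25.8 kips.
Bolt shear governs: 16.5 kips.

16.5 kips (bolt shear governs)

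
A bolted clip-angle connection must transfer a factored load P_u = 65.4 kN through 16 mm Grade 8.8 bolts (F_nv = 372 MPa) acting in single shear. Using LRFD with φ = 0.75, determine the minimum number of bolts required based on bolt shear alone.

A_b = π·16²/4 = 201.1 mm².
Per-bolt design strength φR_n = 0.75 × 372 × 201.1 × 1 / 1000 = 56.1 kN.
n ≥ 65.4 / 56.1 = 1.166 → use 2 bolts.

2 bolts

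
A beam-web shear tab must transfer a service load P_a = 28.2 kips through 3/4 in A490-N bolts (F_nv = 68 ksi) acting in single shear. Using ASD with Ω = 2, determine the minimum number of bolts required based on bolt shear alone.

2 bolts

A_b = π·0.75²/4 = 0.4418 in².
Per-bolt allowable strength R_n/Ω = 68 × 0.4418 × 1 / 2 = 15.02 kips.
n ≥ 28.2 / 15.02 = 1.877 → use 2 bolts.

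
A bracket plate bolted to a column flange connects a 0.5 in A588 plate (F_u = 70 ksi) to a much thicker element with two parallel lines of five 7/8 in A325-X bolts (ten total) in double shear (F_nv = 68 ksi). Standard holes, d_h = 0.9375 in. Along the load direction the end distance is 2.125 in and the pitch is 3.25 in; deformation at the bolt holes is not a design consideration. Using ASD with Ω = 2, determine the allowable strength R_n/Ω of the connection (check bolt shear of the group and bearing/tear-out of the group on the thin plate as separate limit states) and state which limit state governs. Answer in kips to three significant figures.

409 kips (bolt shear governs)

Bolt shear: A_b = π·0.875²/4 = 0.6013 in²; R_n = 68 × 0.6013 × 10 × 2 = 817.8 kips → 817.8 / 2 = 409 kips.
Bearing (1.5 l_c t F_u ≤ 3.0 d t F_u): upper limit = 3.0·0.875·0.5·70 = 91.88 kips.
  Edge l_c = 2.125 − 0.9375/2 = 1.656 → r_n = 86.95 kips; interior l_c = 3.25 − 0.9375 = 2.312 → r_n = 91.88 kips.
  R_n,bearing = 2·86.95 + 8·91.88 = 908.9 kips → 908.9 / 2 = 454 kips.
Bolt shear governs: 409 kips.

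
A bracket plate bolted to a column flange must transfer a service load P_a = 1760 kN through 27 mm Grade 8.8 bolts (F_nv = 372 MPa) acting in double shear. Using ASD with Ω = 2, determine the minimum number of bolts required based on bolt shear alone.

9 bolts

A_b = π·27²/4 = 572.6 mm².
Per-bolt allowable strength R_n/Ω = 372 × 572.6 × 2 / 1000 / 2 = 213 kN.
n ≥ 1760 / 213 = 8.263 → use 9 bolts.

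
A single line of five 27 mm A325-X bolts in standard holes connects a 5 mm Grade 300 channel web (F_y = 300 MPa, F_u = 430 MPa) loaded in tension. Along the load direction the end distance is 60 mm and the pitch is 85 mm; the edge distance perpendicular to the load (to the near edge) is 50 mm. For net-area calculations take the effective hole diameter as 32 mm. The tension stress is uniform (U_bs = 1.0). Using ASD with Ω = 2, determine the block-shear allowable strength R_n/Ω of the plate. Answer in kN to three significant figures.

Shear plane L_v = 60 + 4·85 = 400 mm; A_gv = 400 × 5 = 2000 mm².
A_nv = (400 − 4.5·32) × 5 = 1280 mm².
A_nt = (50 − 0.5·32) × 5 = 170 mm².
0.6 F_u A_nv = 330.2 kN; 0.6 F_y A_gv = 360 kN → shear rupture governs the shear term.
R_n = 330.2 + 1.0 × 430 × 170 / 1000 = 403.3 kN.
Allowable strength R_n/Ω = 403.3 / 2 = 202 kN.

202 kN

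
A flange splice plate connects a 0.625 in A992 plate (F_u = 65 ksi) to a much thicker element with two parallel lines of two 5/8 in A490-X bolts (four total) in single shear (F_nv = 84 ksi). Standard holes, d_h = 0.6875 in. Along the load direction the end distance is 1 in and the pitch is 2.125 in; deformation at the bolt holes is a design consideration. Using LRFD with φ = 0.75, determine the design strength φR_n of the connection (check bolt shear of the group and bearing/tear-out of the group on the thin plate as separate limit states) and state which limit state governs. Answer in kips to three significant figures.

Bolt shear: A_b = π·0.625²/4 = 0.3068 in²; R_n = 84 × 0.3068 × 4 × 1 = 103.1 kips → 0.75 × 103.1 = 77.3 kips.
Bearing (1.2 l_c t F_u ≤ 2.4 d t F_u): upper limit = 2.4·0.625·0.625·65 = 60.94 kips.
  Edge l_c = 1 − 0.6875/2 = 0.6562 → r_n = 31.99 kips; interior l_c = 2.125 − 0.6875 = 1.438 → r_n = 60.94 kips.
  R_n,bearing = 2·31.99 + 2·60.94 = 185.9 kips → 0.75 × 185.9 = 139 kips.
Bolt shear governs: 77.3 kips.

77.3 kips (bolt shear governs)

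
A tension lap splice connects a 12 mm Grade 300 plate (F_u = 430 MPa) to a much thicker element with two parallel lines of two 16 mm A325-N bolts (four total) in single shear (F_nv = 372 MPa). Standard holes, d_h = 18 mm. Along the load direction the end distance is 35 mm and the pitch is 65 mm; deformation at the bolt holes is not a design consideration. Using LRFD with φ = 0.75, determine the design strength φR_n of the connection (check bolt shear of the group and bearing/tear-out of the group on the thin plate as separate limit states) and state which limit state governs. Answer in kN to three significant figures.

Bolt shear: A_b = π·16²/4 = 201.1 mm²; R_n = 372 × 201.1 × 4 × 1 / 1000 = 299.2 kN → 0.75 × 299.2 = 224 kN.
Bearing (1.5 l_c t F_u ≤ 3.0 d t F_u): upper limit = 3.0·16·12·430 / 1000 = 247.7 kN.
  Edge l_c = 35 − 18/2 = 26 → r_n = 201.2 kN; interior l_c = 65 − 18 = 47 → r_n = 247.7 kN.
  R_n,bearing = 2·201.2 + 2·247.7 = 897.8 kN → 0.75 × 897.8 = 673 kN.
Bolt shear governs: 224 kN.

224 kN (bolt shear governs)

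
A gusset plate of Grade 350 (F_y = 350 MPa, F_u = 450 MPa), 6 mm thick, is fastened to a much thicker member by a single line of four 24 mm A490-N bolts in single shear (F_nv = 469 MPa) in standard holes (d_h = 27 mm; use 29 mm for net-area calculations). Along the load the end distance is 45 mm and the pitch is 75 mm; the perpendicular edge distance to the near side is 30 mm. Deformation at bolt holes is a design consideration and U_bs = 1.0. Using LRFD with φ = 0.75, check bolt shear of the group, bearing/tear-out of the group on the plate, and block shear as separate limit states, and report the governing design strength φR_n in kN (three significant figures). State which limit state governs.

Bolt shear: A_b = π·24²/4 = 452.4 mm²; R_n = 469 × 452.4 × 4 × 1 / 1000 = 848.7 kN → 0.75 × 848.7 = 637 kN.
Bearing: edge l_c = 31.5, r_n = 102.1 kN; interior l_c = 48, r_n = 155.5 kN; R_n = 102.1 + 3·155.5 = 568.6 kN → 426 kN.
Block shear: A_gv = 1620, A_nv = 1011, A_nt = 93 mm²; R_n = min(0.6F_uA_nv, 0.6F_yA_gv) + U_bs·F_u·A_nt = 314.8 kN → 236 kN.
Block shear governs: 236 kN.

236 kN (block shear governs)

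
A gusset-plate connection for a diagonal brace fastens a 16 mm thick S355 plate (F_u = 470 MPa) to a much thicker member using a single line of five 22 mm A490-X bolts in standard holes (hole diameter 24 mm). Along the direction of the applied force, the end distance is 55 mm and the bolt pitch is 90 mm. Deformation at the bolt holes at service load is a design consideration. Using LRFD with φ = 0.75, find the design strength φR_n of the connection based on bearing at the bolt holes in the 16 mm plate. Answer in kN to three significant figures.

1480 kN

Per bolt r_n = 1.2 l_c t F_u ≤ 2.4 d t F_u; upper limit = 2.4 × 22 × 16 × 470 / 1000 = 397.1 kN.
Edge bolt: l_c = 55 − 24/2 = 43 mm → 1.2 × 43 × 16 × 470 / 1000 = 388 → r_n = 388 kN.
Interior bolts: l_c = 90 − 24 = 66 mm → 1.2 × 66 × 16 × 470 / 1000 = 595.6 → r_n = 397.1 kN.
R_n = 1 × 388 + 4 × 397.1 = 1976 kN.
Design strength φR_n = 0.75 × 1976 = 1480 kN.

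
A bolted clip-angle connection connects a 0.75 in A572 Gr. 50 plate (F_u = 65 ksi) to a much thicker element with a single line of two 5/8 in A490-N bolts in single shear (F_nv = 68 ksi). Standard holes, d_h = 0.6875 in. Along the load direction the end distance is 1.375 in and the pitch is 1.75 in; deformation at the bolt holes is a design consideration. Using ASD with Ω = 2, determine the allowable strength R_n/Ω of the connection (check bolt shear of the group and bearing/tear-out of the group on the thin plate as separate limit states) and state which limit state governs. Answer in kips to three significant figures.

Bolt shear: A_b = π·0.625²/4 = 0.3068 in²; R_n = 68 × 0.3068 × 2 × 1 = 41.72 kips → 41.72 / 2 = 20.9 kips.
Bearing (1.2 l_c t F_u ≤ 2.4 d t F_u): upper limit = 2.4·0.625·0.75·65 = 73.12 kips.
  Edge l_c = 1.375 − 0.6875/2 = 1.031 → r_n = 60.33 kips; interior l_c = 1.75 − 0.6875 = 1.062 → r_n = 62.16 kips.
  R_n,bearing = 1·60.33 + 1·62.16 = 122.5 kips → 122.5 / 2 = 61.2 kips.
Bolt shear governs: 20.9 kips.

20.9 kips (bolt shear governs)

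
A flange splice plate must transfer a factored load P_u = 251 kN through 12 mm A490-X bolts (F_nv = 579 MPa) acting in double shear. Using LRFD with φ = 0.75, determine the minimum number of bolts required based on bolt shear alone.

A_b = π·12²/4 = 113.1 mm².
Per-bolt design strength φR_n = 0.75 × 579 × 113.1 × 2 / 1000 = 98.23 kN.
n ≥ 251 / 98.23 = 2.555 → use 3 bolts.

3 bolts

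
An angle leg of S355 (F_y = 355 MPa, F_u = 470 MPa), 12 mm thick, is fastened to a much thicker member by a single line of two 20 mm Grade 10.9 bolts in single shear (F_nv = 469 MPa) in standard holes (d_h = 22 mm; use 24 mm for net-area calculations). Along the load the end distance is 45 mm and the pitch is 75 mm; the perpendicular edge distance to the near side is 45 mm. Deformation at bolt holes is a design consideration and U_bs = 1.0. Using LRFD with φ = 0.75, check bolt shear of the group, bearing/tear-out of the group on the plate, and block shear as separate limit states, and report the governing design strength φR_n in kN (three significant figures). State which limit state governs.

221 kN (bolt shear governs)

Bolt shear: A_b = π·20²/4 = 314.2 mm²; R_n = 469 × 314.2 × 2 × 1 / 1000 = 294.7 kN → 0.75 × 294.7 = 221 kN.
Bearing: edge l_c = 34, r_n = 230.1 kN; interior l_c = 53, r_n = 270.7 kN; R_n = 230.1 + 1·270.7 = 500.8 kN → 376 kN.
Block shear: A_gv = 1440, A_nv = 1008, A_nt = 396 mm²; R_n = min(0.6F_uA_nv, 0.6F_yA_gv) + U_bs·F_u·A_nt = 470.4 kN → 353 kN.
Bolt shear governs: 221 kN.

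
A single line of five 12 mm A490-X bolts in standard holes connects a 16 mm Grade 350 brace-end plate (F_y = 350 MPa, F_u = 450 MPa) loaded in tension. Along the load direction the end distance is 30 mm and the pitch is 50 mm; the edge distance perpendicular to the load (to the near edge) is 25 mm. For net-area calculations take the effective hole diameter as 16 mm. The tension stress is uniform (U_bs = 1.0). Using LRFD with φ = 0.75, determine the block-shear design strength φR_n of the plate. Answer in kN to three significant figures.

604 kN

Shear plane L_v = 30 + 4·50 = 230 mm; A_gv = 230 × 16 = 3680 mm².
A_nv = (230 − 4.5·16) × 16 = 2528 mm².
A_nt = (25 − 0.5·16) × 16 = 272 mm².
0.6 F_u A_nv = 682.6 kN; 0.6 F_y A_gv = 772.8 kN → shear rupture governs the shear term.
R_n = 682.6 + 1.0 × 450 × 272 / 1000 = 805 kN.
Design strength φR_n = 0.75 × 805 = 604 kN.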